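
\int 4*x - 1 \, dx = 2*x^2 - x + C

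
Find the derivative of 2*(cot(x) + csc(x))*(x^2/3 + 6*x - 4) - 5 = -2*x^2*cos(x)/(3*sin(x)^2) - 2*x^2/(3*sin(x)^2) + 4*x/(3*tan(x)) + 4*x/(3*sin(x)) - 12*x*cos(x)/sin(x)^2 - 12*x/sin(x)^2 + 12/tan(x) + 12/sin(x) + 8*cos(x)/sin(x)^2 + 8/sin(x)^2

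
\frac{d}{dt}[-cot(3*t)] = 3/sin(3*t)^2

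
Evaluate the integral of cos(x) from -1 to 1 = 2*sin(1)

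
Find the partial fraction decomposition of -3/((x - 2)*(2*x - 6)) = 3/(2*(x - 2)) - 3/(2*(x - 3))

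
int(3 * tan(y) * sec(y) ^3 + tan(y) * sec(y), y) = sec(y)^3 + sec(y) + C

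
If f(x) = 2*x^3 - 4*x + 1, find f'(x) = 6*x^2 - 4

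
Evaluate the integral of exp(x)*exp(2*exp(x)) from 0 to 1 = -exp(2)/2 + exp(2*E)/2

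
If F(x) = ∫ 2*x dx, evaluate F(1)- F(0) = 1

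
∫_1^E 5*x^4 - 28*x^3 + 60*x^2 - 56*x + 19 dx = (-1 + E)^3*((-2 + E)^2 + 1)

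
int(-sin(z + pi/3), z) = cos(z + pi/3) + C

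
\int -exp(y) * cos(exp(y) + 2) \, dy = -sin(exp(y) + 2) + C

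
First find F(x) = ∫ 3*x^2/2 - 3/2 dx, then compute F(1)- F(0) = -1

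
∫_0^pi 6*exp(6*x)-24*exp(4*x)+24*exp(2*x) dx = 1 + (-2 + exp(2*pi))^3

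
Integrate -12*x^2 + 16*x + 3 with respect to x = -4*x^3 + 8*x^2 + 3*x + C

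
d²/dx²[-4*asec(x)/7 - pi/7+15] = (8*x^2 - 4)/(7*x^5*sqrt(1 - 1/x^2) - 7*x^3*sqrt(1 - 1/x^2))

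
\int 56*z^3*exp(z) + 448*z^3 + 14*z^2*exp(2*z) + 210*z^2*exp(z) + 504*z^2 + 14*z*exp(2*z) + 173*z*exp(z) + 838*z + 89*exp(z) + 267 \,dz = 20*z^2 + 5*z*exp(z) + 15*z + 7*(4*z^2 + z*exp(z) + 3*z + 6)^2 + C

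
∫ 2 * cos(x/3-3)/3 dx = 2*sin(x/3 - 3) + C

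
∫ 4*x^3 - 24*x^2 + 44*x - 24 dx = x^4 - 8*x^3 + 22*x^2 - 24*x + C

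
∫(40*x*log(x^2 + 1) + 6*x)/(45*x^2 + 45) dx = (10*log(x^2 + 1) + 3)*log(x^2 + 1)/45 + C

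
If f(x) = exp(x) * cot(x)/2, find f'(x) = (1/tan(x) - 1/sin(x)^2)*exp(x)/2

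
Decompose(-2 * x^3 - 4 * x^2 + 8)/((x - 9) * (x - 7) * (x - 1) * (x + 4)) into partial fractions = -72/(715*(x + 4)) + 1/(120*(x - 1)) + 437/(66*(x - 7)) - 887/(104*(x - 9))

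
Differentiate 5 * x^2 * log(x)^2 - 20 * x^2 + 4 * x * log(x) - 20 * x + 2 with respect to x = 10*x*log(x)^2 + 10*x*log(x) - 40*x + 4*log(x) - 16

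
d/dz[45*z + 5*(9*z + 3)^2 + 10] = 810*z + 315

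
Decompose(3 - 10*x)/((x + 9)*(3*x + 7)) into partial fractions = 79/(20*(3*x + 7)) - 93/(20*(x + 9))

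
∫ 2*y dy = y^2 + C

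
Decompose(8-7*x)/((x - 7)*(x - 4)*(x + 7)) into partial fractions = 57/(154*(x + 7)) + 20/(33*(x - 4)) - 41/(42*(x - 7))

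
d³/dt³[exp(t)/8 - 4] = exp(t)/8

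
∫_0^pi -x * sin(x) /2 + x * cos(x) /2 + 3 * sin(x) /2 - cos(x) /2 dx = 2 - pi/2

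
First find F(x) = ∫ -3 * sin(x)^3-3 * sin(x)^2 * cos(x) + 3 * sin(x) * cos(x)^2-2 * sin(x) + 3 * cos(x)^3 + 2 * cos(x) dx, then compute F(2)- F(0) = -3 + 2*cos(2) + (cos(2) + sin(2))^3 + 2*sin(2)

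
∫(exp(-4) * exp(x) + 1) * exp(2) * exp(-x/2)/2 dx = 2*sinh(x/2 - 2) + C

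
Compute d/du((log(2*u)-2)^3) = (3*log(u)^2 - 12*log(u) + 6*log(2)*log(u) - 12*log(2) + 3*log(2)^2 + 12)/u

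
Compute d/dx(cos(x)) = -sin(x)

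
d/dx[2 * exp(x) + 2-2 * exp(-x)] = (2*exp(2*x) + 2)*exp(-x)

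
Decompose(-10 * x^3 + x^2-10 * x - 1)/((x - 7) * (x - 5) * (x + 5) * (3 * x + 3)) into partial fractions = -331/(360*(x + 5)) + 5/(144*(x + 1)) + 319/(90*(x - 5)) - 863/(144*(x - 7))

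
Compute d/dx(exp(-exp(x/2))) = -exp(x/2 - exp(x/2))/2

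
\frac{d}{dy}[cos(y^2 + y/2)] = -(2*y + 1/2)*sin(y*(y + 1/2))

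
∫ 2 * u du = u^2 + C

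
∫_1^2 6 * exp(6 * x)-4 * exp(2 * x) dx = -exp(6) - 2*exp(4) + 2*exp(2) + exp(12)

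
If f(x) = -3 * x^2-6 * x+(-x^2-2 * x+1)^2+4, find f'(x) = 4*x^3 + 12*x^2 - 2*x - 10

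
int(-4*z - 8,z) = -2*z^2 - 8*z + C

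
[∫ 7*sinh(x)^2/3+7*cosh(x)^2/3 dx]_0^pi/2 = 7*sinh(pi)/6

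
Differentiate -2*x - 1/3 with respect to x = -2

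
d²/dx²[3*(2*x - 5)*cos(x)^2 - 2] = -12*x*cos(2*x) - 12*sin(2*x) + 30*cos(2*x)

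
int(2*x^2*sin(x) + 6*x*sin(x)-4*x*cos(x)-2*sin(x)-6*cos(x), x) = (-2*x^2 - 6*x + 2)*cos(x) + C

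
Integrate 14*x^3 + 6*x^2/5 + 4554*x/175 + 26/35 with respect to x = 7*x^4/2 + 2*x^3/5 + 2277*x^2/175 + 26*x/35 + C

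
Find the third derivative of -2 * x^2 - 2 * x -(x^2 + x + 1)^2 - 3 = -24*x - 12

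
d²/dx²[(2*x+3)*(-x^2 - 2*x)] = -12*x - 14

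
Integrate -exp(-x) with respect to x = exp(-x) + C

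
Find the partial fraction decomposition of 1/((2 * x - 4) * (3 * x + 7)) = -3/(26*(3*x + 7)) + 1/(26*(x - 2))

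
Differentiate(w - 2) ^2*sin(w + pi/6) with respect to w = w^2*cos(w + pi/6) + 2*w*sin(w + pi/6) - 4*w*cos(w + pi/6) - 4*sin(w + pi/6) + 4*cos(w + pi/6)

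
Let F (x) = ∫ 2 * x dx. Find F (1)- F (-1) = 0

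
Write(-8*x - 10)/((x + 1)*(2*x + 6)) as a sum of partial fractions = -7/(2*(x + 3)) - 1/(2*(x + 1))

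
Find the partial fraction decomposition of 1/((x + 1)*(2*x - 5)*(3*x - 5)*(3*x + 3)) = -9/(320*(3*x - 5)) + 8/(735*(2*x - 5)) + 37/(9408*(x + 1)) + 1/(168*(x + 1)^2)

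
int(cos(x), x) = sin(x) + C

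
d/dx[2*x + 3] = 2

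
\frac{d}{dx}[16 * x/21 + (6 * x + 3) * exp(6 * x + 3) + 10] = 36*x*exp(6*x + 3) + 24*exp(6*x + 3) + 16/21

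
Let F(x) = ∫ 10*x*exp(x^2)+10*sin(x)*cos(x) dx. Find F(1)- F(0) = -5*cos(1)^2 + 5*E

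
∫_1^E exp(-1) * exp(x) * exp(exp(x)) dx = -exp(-1 + E) + exp(-1 + exp(E))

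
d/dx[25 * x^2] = 50*x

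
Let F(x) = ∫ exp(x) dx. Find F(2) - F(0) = -1 + exp(2)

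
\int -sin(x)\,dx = cos(x) + C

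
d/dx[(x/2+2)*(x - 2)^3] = 2*x^3 - 3*x^2 - 12*x + 20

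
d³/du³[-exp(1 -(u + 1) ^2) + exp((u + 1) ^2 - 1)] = (8*u^3*exp(2*u^2 + 4*u) + 8*u^3 + 24*u^2*exp(2*u^2 + 4*u) + 24*u^2 + 36*u*exp(2*u^2 + 4*u) + 12*u + 20*exp(2*u^2 + 4*u) - 4)*exp(-u^2 - 2*u)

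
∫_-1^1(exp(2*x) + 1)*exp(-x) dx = -2*exp(-1) + 2*E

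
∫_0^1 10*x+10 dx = 15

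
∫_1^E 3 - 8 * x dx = -E*(-3 + 4*E) + 1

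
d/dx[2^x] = 2^x*log(2)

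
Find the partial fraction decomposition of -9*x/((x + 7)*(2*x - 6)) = -63/(20*(x + 7)) - 27/(20*(x - 3))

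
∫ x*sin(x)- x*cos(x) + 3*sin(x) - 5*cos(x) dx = -sqrt(2)*(x + 4)*sin(x + pi/4) + C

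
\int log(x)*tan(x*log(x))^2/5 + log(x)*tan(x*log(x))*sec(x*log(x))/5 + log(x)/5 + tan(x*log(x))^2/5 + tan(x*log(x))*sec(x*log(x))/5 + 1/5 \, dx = tan(x*log(x))/5 + sec(x*log(x))/5 + C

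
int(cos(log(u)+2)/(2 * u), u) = sin(log(u) + 2)/2 + C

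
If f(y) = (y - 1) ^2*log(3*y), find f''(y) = (2*y^2*log(y) + 2*y^2*log(3) + 3*y^2 - 2*y - 1)/y^2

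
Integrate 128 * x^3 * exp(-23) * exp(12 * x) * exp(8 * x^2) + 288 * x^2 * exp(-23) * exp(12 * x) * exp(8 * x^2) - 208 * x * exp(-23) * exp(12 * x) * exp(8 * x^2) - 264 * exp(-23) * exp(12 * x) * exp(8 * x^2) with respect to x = (8*x^2 + 12*x - 23)*exp(8*x^2 + 12*x - 23) + C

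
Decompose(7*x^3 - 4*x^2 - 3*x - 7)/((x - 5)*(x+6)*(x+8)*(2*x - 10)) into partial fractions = 3823/(676*(x + 8)) - 1645/(484*(x + 6)) + 25427/(20449*(x - 5)) + 753/(286*(x - 5)^2)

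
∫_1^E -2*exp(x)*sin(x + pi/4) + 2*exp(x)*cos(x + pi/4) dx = 2*exp(E)*cos(pi/4 + E) - 2*E*cos(pi/4 + 1)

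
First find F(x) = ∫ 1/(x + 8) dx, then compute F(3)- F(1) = -2*log(3) + log(11)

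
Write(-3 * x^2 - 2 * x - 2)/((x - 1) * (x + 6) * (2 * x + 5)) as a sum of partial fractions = 9/(7*(2*x + 5)) - 2/(x + 6) - 1/(7*(x - 1))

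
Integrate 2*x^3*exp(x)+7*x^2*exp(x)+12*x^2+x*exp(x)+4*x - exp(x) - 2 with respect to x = x*(exp(x) + 2)*(2*x^2 + x - 1) + C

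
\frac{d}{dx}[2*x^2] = 4*x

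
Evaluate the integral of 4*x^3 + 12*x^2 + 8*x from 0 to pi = (-1 + (1 + pi)^2)^2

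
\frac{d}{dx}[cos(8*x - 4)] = -8*sin(8*x - 4)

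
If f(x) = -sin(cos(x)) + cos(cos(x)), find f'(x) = sqrt(2)*sin(x)*sin(cos(x) + pi/4)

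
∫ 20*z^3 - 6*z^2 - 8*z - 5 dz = 5*z^4 - 2*z^3 - 4*z^2 - 5*z + C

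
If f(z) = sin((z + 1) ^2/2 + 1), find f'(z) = (z + 1)*cos(z^2/2 + z + 3/2)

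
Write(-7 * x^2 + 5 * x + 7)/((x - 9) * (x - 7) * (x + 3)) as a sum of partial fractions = -71/(120*(x + 3)) + 301/(20*(x - 7)) - 515/(24*(x - 9))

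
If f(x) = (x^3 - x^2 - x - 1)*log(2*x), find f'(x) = (3*x^3*log(x) + x^3 + 3*x^3*log(2) - 2*x^2*log(x) - 2*x^2*log(2) - x^2 - x*log(x) - x - x*log(2) - 1)/x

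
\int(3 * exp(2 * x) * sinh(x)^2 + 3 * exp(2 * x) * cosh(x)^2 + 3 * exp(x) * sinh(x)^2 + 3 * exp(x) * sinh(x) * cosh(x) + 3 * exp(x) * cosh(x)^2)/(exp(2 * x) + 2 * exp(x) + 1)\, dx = 3*(exp(x)*sinh(2*x) + 4*exp(x) + 4)/(2*(exp(x) + 1)) + C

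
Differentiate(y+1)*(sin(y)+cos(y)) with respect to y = -y*sin(y) + y*cos(y) + 2*cos(y)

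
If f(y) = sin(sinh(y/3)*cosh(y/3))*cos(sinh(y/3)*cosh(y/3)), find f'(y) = cos(2*sinh(y/3)*cosh(y/3))*cosh(2*y/3)/3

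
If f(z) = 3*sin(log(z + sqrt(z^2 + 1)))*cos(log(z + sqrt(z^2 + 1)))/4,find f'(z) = 3*(z + sqrt(z^2 + 1))*cos(2*log(z + sqrt(z^2 + 1)))/(4*z^2 + 4*z*sqrt(z^2 + 1) + 4)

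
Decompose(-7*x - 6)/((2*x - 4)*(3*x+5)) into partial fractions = -17/(22*(3*x + 5)) - 10/(11*(x - 2))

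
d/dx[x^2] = 2*x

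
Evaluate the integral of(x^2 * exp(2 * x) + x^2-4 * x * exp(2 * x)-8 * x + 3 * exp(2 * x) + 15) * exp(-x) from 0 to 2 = -exp(-2) + exp(2)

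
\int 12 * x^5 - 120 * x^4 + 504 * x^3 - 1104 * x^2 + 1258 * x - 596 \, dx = 2*x^6 - 24*x^5 + 126*x^4 - 368*x^3 + 629*x^2 - 596*x + C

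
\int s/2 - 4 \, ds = s^2/4 - 4*s + C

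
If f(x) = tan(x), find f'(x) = cos(x)^(-2)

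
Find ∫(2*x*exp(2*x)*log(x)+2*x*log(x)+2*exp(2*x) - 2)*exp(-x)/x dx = 4*log(x)*sinh(x) + C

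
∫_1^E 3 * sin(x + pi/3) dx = 3*cos(1 + pi/3) - 3*cos(pi/3 + E)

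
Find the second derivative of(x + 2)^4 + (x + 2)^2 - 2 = 12*x^2 + 48*x + 50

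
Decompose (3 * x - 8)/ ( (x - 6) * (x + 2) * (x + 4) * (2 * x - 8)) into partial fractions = 1/(16*(x + 4)) - 7/(96*(x + 2)) - 1/(48*(x - 4)) + 1/(32*(x - 6))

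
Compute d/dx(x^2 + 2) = 2*x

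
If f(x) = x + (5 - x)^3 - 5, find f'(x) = -3*x^2 + 30*x - 74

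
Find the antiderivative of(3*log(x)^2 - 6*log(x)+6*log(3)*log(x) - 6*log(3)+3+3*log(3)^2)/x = (log(3*x) - 1)^3 + C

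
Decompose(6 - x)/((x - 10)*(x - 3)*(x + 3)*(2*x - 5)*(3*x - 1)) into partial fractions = -459/(30160*(3*x - 1)) + 56/(2145*(2*x - 5)) + 3/(2860*(x + 3)) - 1/(112*(x - 3)) - 4/(39585*(x - 10))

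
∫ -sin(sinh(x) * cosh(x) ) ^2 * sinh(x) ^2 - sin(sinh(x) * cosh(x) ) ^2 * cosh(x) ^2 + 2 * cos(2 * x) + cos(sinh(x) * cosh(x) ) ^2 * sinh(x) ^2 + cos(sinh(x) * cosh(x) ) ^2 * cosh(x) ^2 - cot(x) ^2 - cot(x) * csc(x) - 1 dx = sin(2*x) + sin(sinh(2*x))/2 + cot(x) + csc(x) + C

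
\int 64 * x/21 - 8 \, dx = 32*x^2/21 - 8*x + C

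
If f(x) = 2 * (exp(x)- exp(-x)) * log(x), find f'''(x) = (2*x^3*exp(2*x)*log(x) + 2*x^3*log(x) + 6*x^2*exp(2*x) - 6*x^2 - 6*x*exp(2*x) - 6*x + 4*exp(2*x) - 4)*exp(-x)/x^3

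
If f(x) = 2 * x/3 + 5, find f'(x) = 2/3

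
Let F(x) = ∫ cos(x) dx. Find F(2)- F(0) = sin(2)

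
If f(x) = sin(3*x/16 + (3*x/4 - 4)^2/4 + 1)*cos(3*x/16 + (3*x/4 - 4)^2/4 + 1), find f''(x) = -81*x^2*sin(9*x^2/32 - 21*x/8 + 10)/512 + 189*x*sin(9*x^2/32 - 21*x/8 + 10)/128 - 441*sin(9*x^2/32 - 21*x/8 + 10)/128 + 9*cos(9*x^2/32 - 21*x/8 + 10)/32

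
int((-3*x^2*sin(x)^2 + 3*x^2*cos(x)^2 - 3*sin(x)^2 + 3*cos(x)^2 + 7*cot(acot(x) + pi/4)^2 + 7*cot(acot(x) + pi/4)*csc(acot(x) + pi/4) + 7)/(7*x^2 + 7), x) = (sqrt(2)*x*sqrt((x^2 + 1)/x^2) + x + (3*x + 3)*sin(2*x)/14 - 1)/(x + 1) + C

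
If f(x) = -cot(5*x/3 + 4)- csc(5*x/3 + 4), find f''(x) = -50*cot(5*x/3 + 4)^3/9 - 50*cot(5*x/3 + 4)^2*csc(5*x/3 + 4)/9 - 50*cot(5*x/3 + 4)/9 - 25*csc(5*x/3 + 4)/9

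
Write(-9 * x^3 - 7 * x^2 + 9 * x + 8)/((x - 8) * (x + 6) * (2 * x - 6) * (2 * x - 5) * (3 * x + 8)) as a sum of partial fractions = -531/(21080*(3*x + 8)) - 1231/(5797*(2*x - 5)) + 823/(21420*(x + 6)) + 271/(1530*(x - 3)) - 311/(3080*(x - 8))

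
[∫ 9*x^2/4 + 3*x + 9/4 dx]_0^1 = 9/2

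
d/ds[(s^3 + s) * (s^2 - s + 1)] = 5*s^4 - 4*s^3 + 6*s^2 - 2*s + 1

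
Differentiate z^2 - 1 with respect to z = 2*z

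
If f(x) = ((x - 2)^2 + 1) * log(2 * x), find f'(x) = (2*x^2*log(x) + x^2 + 2*x^2*log(2) - 4*x*log(x) - 4*x - 4*x*log(2) + 5)/x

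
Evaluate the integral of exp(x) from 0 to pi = -1 + exp(pi)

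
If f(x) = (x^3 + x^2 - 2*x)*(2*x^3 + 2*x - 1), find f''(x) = 60*x^4 + 40*x^3 - 24*x^2 + 6*x - 10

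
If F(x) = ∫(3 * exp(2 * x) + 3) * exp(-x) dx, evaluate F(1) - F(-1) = -6*exp(-1) + 6*E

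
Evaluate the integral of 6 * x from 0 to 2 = 12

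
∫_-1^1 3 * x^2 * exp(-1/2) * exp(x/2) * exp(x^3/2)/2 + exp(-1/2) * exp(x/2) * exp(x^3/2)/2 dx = -exp(-3/2) + exp(1/2)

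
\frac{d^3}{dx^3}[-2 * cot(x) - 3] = 12*cot(x)^4 + 16*cot(x)^2 + 4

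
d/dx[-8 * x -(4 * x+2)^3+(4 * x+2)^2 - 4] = -192*x^2 - 160*x - 40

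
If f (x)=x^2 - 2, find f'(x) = 2*x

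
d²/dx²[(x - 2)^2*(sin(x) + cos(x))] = -x^2*sin(x) - x^2*cos(x) + 8*x*cos(x) + 6*sin(x) - 10*cos(x)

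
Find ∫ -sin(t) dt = cos(t) + C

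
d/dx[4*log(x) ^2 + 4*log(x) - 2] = (8*log(x) + 4)/x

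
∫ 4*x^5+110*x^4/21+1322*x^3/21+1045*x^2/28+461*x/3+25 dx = 2*x^6/3 + 22*x^5/21 + 661*x^4/42 + 1045*x^3/84 + 461*x^2/6 + 25*x + C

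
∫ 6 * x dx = 3*x^2 + C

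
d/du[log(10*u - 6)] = 5/(5*u - 3)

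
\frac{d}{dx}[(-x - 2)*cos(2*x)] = 2*x*sin(2*x) + 4*sin(2*x) - cos(2*x)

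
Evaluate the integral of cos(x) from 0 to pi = 0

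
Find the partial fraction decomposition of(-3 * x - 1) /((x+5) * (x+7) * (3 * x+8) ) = 9/(13*(3*x + 8)) + 10/(13*(x + 7)) - 1/(x + 5)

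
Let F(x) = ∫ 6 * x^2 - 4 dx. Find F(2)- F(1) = 10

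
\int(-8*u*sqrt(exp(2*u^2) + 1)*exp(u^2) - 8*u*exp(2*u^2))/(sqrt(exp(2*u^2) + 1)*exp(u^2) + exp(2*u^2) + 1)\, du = -4*log(sqrt(exp(2*u^2) + 1) + exp(u^2)) + C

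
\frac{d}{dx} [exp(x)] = exp(x)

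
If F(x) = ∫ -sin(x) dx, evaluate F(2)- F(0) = -1 + cos(2)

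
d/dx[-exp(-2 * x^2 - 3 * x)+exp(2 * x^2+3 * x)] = (4*x*exp(4*x^2 + 6*x) + 4*x + 3*exp(4*x^2 + 6*x) + 3)*exp(-2*x^2 - 3*x)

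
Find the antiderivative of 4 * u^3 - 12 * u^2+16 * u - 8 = u^4 - 4*u^3 + 8*u^2 - 8*u + C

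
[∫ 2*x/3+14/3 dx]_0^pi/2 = -15 + (pi/6 + 3)*(pi/2 + 5)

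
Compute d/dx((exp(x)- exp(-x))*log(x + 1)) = (x*exp(2*x)*log(x + 1) + x*log(x + 1) + exp(2*x)*log(x + 1) + exp(2*x) + log(x + 1) - 1)/(x*exp(x) + exp(x))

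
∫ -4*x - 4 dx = -2*x^2 - 4*x + C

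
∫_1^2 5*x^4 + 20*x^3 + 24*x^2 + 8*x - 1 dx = 173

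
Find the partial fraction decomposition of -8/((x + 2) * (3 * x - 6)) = 2/(3*(x + 2)) - 2/(3*(x - 2))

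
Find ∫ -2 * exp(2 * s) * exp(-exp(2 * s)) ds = exp(-exp(2*s)) + C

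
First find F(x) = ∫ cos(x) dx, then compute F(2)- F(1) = -sin(1) + sin(2)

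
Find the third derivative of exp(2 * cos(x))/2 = (-4*sin(x)^2 + 6*cos(x) + 1)*exp(2*cos(x))*sin(x)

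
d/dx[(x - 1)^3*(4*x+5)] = 16*x^3 - 21*x^2 - 6*x + 11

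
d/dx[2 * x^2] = 4*x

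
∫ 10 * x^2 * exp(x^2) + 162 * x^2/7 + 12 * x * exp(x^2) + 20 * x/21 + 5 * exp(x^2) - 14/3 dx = 54*x^3/7 + 10*x^2/21 - 14*x/3 + (5*x + 6)*exp(x^2) + C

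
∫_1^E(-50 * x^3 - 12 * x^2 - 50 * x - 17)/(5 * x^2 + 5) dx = -5*exp(2) - 12*E/5 - pi/4 + acot(E) + 37/5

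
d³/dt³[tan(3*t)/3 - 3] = 54*tan(3*t)^4 + 72*tan(3*t)^2 + 18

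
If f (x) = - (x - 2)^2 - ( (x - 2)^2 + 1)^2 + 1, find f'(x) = -4*x^3 + 24*x^2 - 54*x + 44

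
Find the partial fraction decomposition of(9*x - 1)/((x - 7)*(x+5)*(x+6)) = -55/(13*(x + 6)) + 23/(6*(x + 5)) + 31/(78*(x - 7))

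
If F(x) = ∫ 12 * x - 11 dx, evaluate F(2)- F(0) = 2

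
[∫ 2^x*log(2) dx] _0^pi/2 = -1 + 2^(pi/2)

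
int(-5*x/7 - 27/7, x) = -5*x^2/14 - 27*x/7 + C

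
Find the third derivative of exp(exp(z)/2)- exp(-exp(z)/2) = (exp(3*z) - 6*exp(2*z) + 4*exp(z) + 4*exp(z + exp(z)) + 6*exp(2*z + exp(z)) + exp(3*z + exp(z)))*exp(-exp(z)/2)/8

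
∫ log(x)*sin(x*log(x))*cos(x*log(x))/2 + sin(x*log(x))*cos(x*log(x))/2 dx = sin(x*log(x))^2/4 + C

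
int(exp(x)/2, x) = exp(x)/2 + C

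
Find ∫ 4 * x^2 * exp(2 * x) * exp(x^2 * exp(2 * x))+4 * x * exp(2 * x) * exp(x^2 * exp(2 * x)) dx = 2*exp(x^2*exp(2*x)) + C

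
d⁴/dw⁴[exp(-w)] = exp(-w)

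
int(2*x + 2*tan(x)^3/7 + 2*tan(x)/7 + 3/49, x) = x^2 + 3*x/49 + tan(x)^2/7 + C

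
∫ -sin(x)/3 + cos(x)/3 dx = sqrt(2)*sin(x + pi/4)/3 + C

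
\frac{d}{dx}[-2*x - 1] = -2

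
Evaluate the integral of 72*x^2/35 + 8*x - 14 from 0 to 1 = -326/35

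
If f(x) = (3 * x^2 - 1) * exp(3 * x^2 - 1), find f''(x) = 108*x^4*exp(3*x^2 - 1) + 54*x^2*exp(3*x^2 - 1)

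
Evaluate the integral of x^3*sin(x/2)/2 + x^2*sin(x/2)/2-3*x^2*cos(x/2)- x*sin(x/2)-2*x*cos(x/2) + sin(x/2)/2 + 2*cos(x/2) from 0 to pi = 1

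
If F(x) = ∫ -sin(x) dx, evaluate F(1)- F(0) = -1 + cos(1)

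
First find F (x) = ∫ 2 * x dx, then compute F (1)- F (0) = 1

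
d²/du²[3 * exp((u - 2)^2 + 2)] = 12*u^2*exp(u^2 - 4*u + 6) - 48*u*exp(u^2 - 4*u + 6) + 54*exp(u^2 - 4*u + 6)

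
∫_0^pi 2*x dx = pi^2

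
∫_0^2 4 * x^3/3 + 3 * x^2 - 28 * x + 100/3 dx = 24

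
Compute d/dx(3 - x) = -1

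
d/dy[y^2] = 2*y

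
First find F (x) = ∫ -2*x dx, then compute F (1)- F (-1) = 0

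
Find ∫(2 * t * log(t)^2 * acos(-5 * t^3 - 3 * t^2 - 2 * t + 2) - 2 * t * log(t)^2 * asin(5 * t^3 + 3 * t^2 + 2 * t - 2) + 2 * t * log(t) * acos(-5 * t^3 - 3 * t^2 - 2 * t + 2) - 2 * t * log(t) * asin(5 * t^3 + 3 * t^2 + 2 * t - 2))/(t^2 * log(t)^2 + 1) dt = (acos(-5*t^3 - 3*t^2 - 2*t + 2) - asin(5*t^3 + 3*t^2 + 2*t - 2))*log(t^2*log(t)^2 + 1) + C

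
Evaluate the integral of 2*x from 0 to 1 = 1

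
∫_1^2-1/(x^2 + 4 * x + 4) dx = -1/12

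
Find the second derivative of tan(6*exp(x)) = 6*(12*exp(x)*sin(6*exp(x))/cos(6*exp(x)) + 1)*exp(x)/cos(6*exp(x))^2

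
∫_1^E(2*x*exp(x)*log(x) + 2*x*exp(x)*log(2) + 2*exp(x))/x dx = -2*E*log(2) + 2*exp(E)*log(2*E)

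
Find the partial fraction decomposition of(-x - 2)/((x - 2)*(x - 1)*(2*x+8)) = 1/(30*(x + 4)) + 3/(10*(x - 1)) - 1/(3*(x - 2))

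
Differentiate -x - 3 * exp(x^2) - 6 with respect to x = -6*x*exp(x^2) - 1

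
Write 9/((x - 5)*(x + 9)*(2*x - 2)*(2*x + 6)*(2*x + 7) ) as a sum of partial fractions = -4/(187*(2*x + 7)) + 3/(12320*(x + 9)) + 3/(256*(x + 3)) - 1/(640*(x - 1)) + 9/(30464*(x - 5))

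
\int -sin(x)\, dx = cos(x) + C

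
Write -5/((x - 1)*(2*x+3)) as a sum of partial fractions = 2/(2*x + 3) - 1/(x - 1)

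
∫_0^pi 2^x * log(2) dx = -1 + 2^pi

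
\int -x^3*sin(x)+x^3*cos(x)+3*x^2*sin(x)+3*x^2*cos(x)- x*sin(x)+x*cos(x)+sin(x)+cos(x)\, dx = sqrt(2)*x*(x^2 + 1)*sin(x + pi/4) + C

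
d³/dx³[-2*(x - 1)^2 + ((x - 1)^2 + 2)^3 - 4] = 120*x^3 - 360*x^2 + 504*x - 264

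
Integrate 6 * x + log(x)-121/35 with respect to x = x*(105*x + 35*log(x) - 156)/35 + C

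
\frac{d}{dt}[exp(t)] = exp(t)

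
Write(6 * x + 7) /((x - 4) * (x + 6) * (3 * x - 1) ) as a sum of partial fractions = -81/(209*(3*x - 1)) - 29/(190*(x + 6)) + 31/(110*(x - 4))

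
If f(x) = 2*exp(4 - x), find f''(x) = 2*exp(4 - x)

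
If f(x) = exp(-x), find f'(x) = -exp(-x)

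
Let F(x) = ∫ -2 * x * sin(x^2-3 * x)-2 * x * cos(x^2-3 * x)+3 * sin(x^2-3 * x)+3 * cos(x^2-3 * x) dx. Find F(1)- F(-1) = sin(4) + cos(2) - cos(4) + sin(2)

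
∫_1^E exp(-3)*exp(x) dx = -exp(-2) + exp(-3 + E)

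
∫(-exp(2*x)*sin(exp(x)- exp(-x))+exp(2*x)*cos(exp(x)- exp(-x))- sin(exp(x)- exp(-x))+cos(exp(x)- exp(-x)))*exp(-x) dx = sqrt(2)*sin(2*sinh(x) + pi/4) + C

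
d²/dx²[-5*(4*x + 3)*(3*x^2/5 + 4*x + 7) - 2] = -72*x - 178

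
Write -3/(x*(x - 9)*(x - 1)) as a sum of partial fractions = 3/(8*(x - 1)) - 1/(24*(x - 9)) - 1/(3*x)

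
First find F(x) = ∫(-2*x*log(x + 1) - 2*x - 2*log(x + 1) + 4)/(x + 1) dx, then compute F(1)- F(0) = 2*log(2)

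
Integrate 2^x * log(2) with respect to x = 2^x + C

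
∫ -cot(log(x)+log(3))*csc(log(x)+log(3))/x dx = csc(log(3*x)) + C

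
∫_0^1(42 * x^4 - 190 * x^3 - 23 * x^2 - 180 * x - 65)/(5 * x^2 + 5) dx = -146/5 + log(2)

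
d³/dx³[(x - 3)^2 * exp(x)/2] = x^2*exp(x)/2 - 3*exp(x)/2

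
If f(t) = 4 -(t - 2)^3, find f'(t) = -3*t^2 + 12*t - 12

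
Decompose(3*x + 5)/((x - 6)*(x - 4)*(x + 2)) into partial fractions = -1/(48*(x + 2)) - 17/(12*(x - 4)) + 23/(16*(x - 6))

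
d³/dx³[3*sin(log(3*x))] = 3*(3*sin(log(x) + log(3)) + cos(log(x) + log(3)))/x^3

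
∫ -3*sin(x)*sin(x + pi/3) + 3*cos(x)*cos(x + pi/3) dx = 3*sin(x)*cos(x + pi/3) + C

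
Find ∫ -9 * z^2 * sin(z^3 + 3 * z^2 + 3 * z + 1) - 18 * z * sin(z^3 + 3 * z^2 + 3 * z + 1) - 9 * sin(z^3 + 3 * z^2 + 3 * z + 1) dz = 3*cos((z + 1)^3) + C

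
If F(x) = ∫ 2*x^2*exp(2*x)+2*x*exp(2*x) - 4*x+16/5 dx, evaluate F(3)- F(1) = -48/5 - exp(2) + 9*exp(6)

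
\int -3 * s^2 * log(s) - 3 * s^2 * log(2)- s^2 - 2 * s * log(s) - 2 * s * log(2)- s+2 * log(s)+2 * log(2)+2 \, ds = -s*(s^2 + s - 2)*log(2*s) + C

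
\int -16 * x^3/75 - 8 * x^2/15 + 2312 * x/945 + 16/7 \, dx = -4*x^4/75 - 8*x^3/45 + 1156*x^2/945 + 16*x/7 + C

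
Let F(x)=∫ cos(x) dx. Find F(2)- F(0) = sin(2)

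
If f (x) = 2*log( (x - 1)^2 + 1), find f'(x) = (4*x - 4)/(x^2 - 2*x + 2)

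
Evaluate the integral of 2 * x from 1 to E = -1 + exp(2)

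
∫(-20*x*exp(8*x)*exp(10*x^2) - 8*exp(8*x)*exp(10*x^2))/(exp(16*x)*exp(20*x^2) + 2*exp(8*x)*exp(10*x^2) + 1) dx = 1/(exp(2*x*(5*x + 4)) + 1) + C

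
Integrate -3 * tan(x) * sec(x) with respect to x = -3/cos(x) + C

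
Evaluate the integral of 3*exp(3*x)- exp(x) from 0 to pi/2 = (-exp(-pi/2) + exp(pi/2))*exp(pi)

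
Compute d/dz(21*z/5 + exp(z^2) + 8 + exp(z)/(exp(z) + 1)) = (10*z*exp(z^2) + 20*z*exp(z^2 + z) + 10*z*exp(z^2 + 2*z) + 21*exp(2*z) + 47*exp(z) + 21)/(5*exp(2*z) + 10*exp(z) + 5)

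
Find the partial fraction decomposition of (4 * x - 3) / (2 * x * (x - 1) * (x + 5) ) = -23/(60*(x + 5)) + 1/(12*(x - 1)) + 3/(10*x)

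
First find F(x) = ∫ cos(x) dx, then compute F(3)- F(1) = -sin(1) + sin(3)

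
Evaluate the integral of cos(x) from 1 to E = -sin(1) + sin(E)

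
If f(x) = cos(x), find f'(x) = -sin(x)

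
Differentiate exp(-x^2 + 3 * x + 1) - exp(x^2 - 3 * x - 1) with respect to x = (-2*x*exp(-2*x^2 + 6*x + 2) - 2*x + 3*exp(-2*x^2 + 6*x + 2) + 3)*exp(x^2 - 3*x - 1)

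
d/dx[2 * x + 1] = 2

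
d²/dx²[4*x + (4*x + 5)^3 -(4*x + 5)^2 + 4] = 384*x + 448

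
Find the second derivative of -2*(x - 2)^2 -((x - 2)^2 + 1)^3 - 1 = -30*x^4 + 240*x^3 - 756*x^2 + 1104*x - 634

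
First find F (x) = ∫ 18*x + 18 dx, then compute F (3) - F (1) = 108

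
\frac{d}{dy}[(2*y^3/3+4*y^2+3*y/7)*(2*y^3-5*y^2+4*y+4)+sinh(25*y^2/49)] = 8*y^5 + 70*y^4/3 - 1384*y^3/21 + 347*y^2/7 + 50*y*cosh(25*y^2/49)/49 + 248*y/7 + 12/7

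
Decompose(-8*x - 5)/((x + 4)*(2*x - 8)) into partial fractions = -27/(16*(x + 4)) - 37/(16*(x - 4))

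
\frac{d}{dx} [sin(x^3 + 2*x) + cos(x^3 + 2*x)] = -3*x^2*sin(x^3 + 2*x) + 3*x^2*cos(x^3 + 2*x) - 2*sin(x^3 + 2*x) + 2*cos(x^3 + 2*x)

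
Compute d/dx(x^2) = 2*x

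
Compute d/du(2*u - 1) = 2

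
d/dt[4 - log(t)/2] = -1/(2*t)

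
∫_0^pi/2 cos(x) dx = 1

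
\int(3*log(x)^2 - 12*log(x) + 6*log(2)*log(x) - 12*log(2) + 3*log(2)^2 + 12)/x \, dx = (log(2*x) - 2)^3 + C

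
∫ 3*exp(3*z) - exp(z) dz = exp(3*z) - exp(z) + C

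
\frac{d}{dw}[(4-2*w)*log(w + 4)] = (-2*w*log(w + 4) - 2*w - 8*log(w + 4) + 4)/(w + 4)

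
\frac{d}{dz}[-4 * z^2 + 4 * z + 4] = 4 - 8*z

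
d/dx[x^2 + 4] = 2*x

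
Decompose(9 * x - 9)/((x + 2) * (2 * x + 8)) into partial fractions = 45/(4*(x + 4)) - 27/(4*(x + 2))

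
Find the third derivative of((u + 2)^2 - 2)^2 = 24*u + 48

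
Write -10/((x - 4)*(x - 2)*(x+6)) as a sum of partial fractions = -1/(8*(x + 6)) + 5/(8*(x - 2)) - 1/(2*(x - 4))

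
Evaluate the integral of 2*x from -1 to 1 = 0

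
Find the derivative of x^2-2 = 2*x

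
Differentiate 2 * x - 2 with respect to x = 2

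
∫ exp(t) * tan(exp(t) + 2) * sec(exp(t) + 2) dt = sec(exp(t) + 2) + C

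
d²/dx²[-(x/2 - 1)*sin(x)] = x*sin(x)/2 - sin(x) - cos(x)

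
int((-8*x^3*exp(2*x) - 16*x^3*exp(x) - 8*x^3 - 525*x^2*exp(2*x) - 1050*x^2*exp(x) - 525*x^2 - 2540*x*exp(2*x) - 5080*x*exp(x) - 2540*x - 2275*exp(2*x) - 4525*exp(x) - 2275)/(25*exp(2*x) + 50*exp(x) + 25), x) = (-(exp(x) + 1)*(75*x^3 - 60*x^2 + 275*x + 2*(x^2 + 25*x + 20)^2 + 350)/25 + exp(x))/(exp(x) + 1) + C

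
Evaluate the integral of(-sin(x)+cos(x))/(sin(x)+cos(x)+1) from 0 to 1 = -log(2) + log(cos(1) + sin(1) + 1)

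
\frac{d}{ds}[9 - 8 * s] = -8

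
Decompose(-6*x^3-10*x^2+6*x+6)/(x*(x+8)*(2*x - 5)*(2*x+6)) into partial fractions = -541/(1155*(2*x - 5)) - 239/(168*(x + 8)) + 2/(11*(x + 3)) - 1/(40*x)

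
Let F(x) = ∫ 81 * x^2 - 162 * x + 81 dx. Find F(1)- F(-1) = 216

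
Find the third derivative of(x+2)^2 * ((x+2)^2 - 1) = 24*x + 48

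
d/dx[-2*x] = -2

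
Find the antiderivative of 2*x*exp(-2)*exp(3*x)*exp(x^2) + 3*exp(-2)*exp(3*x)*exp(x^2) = exp(x^2 + 3*x - 2) + C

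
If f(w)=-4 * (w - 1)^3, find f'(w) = -12*w^2 + 24*w - 12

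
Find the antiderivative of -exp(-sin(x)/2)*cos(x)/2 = exp(-sin(x)/2) + C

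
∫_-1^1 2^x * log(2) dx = 3/2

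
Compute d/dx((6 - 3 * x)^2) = 18*x - 36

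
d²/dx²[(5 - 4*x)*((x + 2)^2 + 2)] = -24*x - 22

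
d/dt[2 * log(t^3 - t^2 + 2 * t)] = (6*t^2 - 4*t + 4)/(t^3 - t^2 + 2*t)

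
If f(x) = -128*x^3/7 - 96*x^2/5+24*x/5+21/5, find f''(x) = -768*x/7 - 192/5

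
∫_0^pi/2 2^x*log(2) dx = -1 + 2^(pi/2)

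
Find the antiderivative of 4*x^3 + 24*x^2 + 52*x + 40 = x^4 + 8*x^3 + 26*x^2 + 40*x + C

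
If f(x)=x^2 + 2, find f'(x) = 2*x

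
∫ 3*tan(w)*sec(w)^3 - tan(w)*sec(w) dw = tan(w)^2*sec(w) + C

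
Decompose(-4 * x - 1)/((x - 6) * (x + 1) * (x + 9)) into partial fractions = 7/(24*(x + 9)) - 3/(56*(x + 1)) - 5/(21*(x - 6))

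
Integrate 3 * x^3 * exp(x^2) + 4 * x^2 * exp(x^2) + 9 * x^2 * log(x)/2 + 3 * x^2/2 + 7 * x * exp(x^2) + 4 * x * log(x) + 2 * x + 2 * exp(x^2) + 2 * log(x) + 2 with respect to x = (x*log(x) + exp(x^2))*(3*x^2 + 4*x + 4)/2 + C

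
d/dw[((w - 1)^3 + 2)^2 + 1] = 6*w^5 - 30*w^4 + 60*w^3 - 48*w^2 + 6*w + 6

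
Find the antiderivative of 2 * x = x^2 + C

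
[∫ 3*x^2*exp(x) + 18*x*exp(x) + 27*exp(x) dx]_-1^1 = -6*exp(-1) + 30*E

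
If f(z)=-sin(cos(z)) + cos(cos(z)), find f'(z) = sqrt(2)*sin(z)*sin(cos(z) + pi/4)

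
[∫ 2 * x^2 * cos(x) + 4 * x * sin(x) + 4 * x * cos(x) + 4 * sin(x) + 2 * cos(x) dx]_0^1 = 8*sin(1)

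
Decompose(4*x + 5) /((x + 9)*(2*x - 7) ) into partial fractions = 38/(25*(2*x - 7)) + 31/(25*(x + 9))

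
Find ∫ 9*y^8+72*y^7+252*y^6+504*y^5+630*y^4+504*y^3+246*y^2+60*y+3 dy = y^9 + 9*y^8 + 36*y^7 + 84*y^6 + 126*y^5 + 126*y^4 + 82*y^3 + 30*y^2 + 3*y + C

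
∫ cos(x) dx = sin(x) + C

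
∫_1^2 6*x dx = 9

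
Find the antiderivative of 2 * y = y^2 + C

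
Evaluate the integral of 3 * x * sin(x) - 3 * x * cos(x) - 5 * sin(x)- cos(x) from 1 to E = cos(1) + sin(1) + (2 - 3*E)*(cos(E) + sin(E))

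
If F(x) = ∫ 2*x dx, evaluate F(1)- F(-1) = 0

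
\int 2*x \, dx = x^2 + C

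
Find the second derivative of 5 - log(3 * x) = x^(-2)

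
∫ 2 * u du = u^2 + C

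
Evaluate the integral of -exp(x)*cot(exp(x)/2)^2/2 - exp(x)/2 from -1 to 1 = -cot(exp(-1)/2) + cot(E/2)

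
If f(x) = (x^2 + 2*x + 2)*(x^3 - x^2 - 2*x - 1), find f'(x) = 5*x^4 + 4*x^3 - 6*x^2 - 14*x - 6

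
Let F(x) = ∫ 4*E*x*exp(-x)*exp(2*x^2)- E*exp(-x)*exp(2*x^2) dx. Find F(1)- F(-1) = -exp(4) + exp(2)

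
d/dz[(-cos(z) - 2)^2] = -2*(cos(z) + 2)*sin(z)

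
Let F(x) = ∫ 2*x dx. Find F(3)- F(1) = 8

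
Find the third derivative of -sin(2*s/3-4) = 8*cos(2*s/3 - 4)/27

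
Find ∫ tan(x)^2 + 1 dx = tan(x) + C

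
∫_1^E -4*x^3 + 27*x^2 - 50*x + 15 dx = -16 + (-3 + E)^2*(-exp(2) + 2 + 3*E)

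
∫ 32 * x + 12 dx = 16*x^2 + 12*x + C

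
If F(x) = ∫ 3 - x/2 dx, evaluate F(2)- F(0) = 5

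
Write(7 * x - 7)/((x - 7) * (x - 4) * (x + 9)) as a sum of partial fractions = -35/(104*(x + 9)) - 7/(13*(x - 4)) + 7/(8*(x - 7))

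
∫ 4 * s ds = 2*s^2 + C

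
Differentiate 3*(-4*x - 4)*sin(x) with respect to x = -12*x*cos(x) - 12*sin(x) - 12*cos(x)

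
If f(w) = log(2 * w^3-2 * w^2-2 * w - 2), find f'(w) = (3*w^2 - 2*w - 1)/(w^3 - w^2 - w - 1)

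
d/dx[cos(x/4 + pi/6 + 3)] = -sin(x/4 + pi/6 + 3)/4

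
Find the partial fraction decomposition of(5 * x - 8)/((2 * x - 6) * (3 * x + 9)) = 23/(36*(x + 3)) + 7/(36*(x - 3))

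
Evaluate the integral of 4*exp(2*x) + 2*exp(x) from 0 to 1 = -4 + 2*E*(1 + E)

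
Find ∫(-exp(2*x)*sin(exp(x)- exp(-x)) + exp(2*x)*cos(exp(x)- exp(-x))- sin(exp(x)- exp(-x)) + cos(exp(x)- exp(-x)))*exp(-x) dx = sqrt(2)*sin(2*sinh(x) + pi/4) + C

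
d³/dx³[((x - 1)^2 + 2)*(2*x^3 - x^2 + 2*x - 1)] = 120*x^2 - 120*x + 60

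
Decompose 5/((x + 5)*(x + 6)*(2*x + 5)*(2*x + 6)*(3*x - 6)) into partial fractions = -8/(189*(2*x + 5)) + 5/(1008*(x + 6)) - 1/(84*(x + 5)) + 1/(36*(x + 3)) + 1/(3024*(x - 2))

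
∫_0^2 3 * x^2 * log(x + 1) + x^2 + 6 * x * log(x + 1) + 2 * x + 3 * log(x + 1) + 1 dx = 27*log(3)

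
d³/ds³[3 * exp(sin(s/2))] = -3*(2*sin(s/2)^2*cos(s/2) + 3*sin(s))*exp(sin(s/2))/16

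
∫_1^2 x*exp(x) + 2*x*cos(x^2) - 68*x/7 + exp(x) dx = -102/7 - E - sin(1) + sin(4) + 2*exp(2)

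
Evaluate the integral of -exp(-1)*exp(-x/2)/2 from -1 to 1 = -exp(-1/2) + exp(-3/2)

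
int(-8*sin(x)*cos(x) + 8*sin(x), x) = 4*(cos(x) - 1)^2 + C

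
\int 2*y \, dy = y^2 + C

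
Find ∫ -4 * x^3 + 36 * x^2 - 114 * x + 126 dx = -x^4 + 12*x^3 - 57*x^2 + 126*x + C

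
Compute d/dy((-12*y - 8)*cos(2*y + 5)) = 24*y*sin(2*y + 5) + 16*sin(2*y + 5) - 12*cos(2*y + 5)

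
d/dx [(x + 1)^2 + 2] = 2*x + 2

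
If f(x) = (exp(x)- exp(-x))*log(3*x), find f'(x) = (x*exp(2*x)*log(x) + x*exp(2*x)*log(3) + x*log(x) + x*log(3) + exp(2*x) - 1)*exp(-x)/x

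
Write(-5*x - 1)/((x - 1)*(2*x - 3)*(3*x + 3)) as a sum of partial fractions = -34/(15*(2*x - 3)) + 2/(15*(x + 1)) + 1/(x - 1)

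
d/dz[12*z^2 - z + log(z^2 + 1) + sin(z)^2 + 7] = (24*z^3 + z^2*sin(2*z) - z^2 + 26*z + sin(2*z) - 1)/(z^2 + 1)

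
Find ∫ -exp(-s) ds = exp(-s) + C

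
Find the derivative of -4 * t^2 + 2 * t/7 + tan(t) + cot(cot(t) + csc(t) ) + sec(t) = -8*t + tan(t)^2 + tan(t)*sec(t) + cot(t)^2*cot(cot(t) + csc(t))^2 + cot(t)^2 + cot(t)*cot(cot(t) + csc(t))^2*csc(t) + cot(t)*csc(t) + cot(cot(t) + csc(t))^2 + 16/7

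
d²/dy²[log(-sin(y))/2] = -1/(2*sin(y)^2)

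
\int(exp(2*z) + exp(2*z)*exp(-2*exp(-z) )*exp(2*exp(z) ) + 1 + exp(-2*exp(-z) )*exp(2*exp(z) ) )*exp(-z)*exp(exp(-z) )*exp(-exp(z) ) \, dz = 2*sinh(2*sinh(z)) + C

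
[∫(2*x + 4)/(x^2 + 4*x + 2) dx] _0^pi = -log(2) + log(-2 + (2 + pi)^2)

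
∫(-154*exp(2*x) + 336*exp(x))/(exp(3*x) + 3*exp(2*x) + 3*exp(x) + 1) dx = (-22*exp(2*x) + 110*exp(x) - 113)/(exp(2*x) + 2*exp(x) + 1) + C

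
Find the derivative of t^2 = 2*t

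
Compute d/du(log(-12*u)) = 1/u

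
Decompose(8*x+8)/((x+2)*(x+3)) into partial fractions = 16/(x + 3) - 8/(x + 2)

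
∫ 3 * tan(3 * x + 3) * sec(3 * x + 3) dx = sec(3*x + 3) + C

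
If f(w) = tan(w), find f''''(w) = 24*tan(w)^5 + 40*tan(w)^3 + 16*tan(w)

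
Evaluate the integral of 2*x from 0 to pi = pi^2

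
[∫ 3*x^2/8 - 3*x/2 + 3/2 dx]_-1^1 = 13/4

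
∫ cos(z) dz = sin(z) + C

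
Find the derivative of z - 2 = 1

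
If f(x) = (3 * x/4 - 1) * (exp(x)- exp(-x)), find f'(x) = (3*x*exp(2*x) + 3*x - exp(2*x) - 7)*exp(-x)/4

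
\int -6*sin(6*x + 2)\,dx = cos(6*x + 2) + C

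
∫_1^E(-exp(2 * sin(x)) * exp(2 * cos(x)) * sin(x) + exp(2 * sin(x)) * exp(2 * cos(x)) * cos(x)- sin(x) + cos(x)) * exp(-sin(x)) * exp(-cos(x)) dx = -exp(cos(1) + sin(1)) - exp(-sin(E) - cos(E)) + exp(-sin(1) - cos(1)) + exp(cos(E) + sin(E))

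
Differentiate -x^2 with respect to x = -2*x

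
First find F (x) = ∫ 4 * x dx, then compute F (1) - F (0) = 2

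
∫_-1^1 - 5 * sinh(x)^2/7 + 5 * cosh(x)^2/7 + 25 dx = 360/7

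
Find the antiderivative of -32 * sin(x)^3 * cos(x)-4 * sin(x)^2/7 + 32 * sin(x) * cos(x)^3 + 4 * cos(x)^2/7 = 2*sin(2*x)/7 - 2*cos(4*x) + C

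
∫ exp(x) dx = exp(x) + C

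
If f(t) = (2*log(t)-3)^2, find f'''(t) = (16*log(t) - 48)/t^3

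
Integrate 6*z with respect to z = 3*z^2 + C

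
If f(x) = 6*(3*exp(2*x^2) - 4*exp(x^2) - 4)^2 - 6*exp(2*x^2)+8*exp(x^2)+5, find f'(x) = 432*x*exp(4*x^2) - 864*x*exp(3*x^2) - 216*x*exp(2*x^2) + 400*x*exp(x^2)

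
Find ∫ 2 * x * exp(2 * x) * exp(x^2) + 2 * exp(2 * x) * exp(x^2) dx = exp((x + 1)^2 - 1) + C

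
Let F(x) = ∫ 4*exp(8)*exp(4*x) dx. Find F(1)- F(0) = -exp(8) + exp(12)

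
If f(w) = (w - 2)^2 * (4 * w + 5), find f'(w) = 12*w^2 - 22*w - 4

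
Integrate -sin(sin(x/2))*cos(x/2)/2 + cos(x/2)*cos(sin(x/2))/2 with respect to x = sqrt(2)*sin(sin(x/2) + pi/4) + C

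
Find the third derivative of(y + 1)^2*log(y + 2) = (2*y^2 + 10*y + 14)/(y^3 + 6*y^2 + 12*y + 8)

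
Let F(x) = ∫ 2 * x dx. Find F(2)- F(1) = 3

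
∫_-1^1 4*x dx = 0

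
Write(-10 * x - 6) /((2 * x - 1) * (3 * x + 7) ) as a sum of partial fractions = -52/(17*(3*x + 7)) - 22/(17*(2*x - 1))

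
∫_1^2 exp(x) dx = -E + exp(2)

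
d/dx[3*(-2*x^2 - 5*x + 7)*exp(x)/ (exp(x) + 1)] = (-6*x^2*exp(x) - 12*x*exp(2*x) - 27*x*exp(x) - 15*exp(2*x) + 6*exp(x))/(exp(2*x) + 2*exp(x) + 1)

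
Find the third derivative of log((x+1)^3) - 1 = 6/(x^3 + 3*x^2 + 3*x + 1)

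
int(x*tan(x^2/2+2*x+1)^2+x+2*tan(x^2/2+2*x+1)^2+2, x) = tan((x + 2)^2/2 - 1) + C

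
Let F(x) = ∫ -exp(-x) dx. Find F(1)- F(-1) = -E + exp(-1)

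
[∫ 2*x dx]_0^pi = pi^2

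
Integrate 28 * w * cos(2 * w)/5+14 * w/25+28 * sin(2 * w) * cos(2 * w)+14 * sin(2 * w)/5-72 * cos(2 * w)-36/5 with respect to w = 6*w/5 + 7*(w + 5*sin(2*w) - 15)^2/25 + 6*sin(2*w) + C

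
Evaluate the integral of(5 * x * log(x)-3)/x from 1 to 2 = -5 + 7*log(2)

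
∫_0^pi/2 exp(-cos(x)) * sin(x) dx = 1 - exp(-1)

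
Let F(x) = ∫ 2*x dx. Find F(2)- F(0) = 4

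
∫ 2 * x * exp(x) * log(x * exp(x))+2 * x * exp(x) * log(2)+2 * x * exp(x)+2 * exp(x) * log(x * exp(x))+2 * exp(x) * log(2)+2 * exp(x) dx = 2*x*exp(x)*log(2*x*exp(x)) + C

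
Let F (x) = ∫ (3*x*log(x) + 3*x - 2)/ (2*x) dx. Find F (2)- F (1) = 2*log(2)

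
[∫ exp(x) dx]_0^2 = -1 + exp(2)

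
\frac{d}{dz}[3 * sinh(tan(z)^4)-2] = 12*(tan(z)^2 + 1)*tan(z)^3*cosh(tan(z)^4)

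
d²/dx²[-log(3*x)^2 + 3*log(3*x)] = (2*log(x) - 5 + 2*log(3))/x^2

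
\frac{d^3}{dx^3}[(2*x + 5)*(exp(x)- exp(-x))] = (2*x*exp(2*x) + 2*x + 11*exp(2*x) - 1)*exp(-x)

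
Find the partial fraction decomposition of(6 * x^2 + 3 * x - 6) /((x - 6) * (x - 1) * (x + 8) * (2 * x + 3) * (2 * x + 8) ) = 8/(1625*(2*x + 3)) + 59/(2184*(x + 8)) - 39/(1000*(x + 4)) - 1/(750*(x - 1)) + 19/(1750*(x - 6))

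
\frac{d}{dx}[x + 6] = 1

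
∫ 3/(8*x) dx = 3*log(x)/8 + C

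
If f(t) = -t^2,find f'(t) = -2*t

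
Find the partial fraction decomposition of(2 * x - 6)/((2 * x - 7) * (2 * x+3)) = 9/(10*(2*x + 3)) + 1/(10*(2*x - 7))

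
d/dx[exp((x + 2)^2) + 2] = 2*x*exp(x^2 + 4*x + 4) + 4*exp(x^2 + 4*x + 4)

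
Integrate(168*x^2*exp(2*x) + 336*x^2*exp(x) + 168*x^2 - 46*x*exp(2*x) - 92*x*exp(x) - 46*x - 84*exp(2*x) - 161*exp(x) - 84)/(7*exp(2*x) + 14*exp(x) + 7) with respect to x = (-(exp(x) + 1)*(-5*x^2 + 28*x*(-2*x^2 + x + 2) + 28*x + 21)/7 + exp(x))/(exp(x) + 1) + C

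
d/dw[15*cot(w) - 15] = -15/sin(w)^2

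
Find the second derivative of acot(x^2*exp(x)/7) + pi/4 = (7*x^6*exp(3*x) + 28*x^5*exp(3*x) + 42*x^4*exp(3*x) - 343*x^2*exp(x) - 1372*x*exp(x) - 686*exp(x))/(x^8*exp(4*x) + 98*x^4*exp(2*x) + 2401)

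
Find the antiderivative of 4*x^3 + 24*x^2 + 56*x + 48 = x^4 + 8*x^3 + 28*x^2 + 48*x + C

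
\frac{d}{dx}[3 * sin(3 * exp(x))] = 9*exp(x)*cos(3*exp(x))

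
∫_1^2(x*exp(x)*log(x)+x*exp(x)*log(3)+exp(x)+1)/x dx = -(1 + E)*log(3) + (1 + exp(2))*log(6)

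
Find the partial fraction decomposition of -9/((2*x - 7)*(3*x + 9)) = -6/(13*(2*x - 7)) + 3/(13*(x + 3))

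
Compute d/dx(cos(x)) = -sin(x)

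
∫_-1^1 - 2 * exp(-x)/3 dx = -2*E/3 + 2*exp(-1)/3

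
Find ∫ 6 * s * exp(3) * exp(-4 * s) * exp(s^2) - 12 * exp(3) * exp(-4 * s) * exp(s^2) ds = 3*exp((s - 2)^2 - 1) + C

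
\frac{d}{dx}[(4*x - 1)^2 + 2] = 32*x - 8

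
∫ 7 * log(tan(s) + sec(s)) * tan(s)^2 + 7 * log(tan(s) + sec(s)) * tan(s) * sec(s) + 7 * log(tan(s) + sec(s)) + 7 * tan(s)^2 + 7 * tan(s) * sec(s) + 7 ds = 7*(tan(s) + sec(s))*log(tan(s) + sec(s)) + C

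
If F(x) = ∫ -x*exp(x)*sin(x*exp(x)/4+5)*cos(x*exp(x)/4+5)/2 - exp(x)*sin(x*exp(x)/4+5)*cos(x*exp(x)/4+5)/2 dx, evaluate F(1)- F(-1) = cos(E/2 + 10)/2 - cos(10 - exp(-1)/2)/2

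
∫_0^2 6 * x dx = 12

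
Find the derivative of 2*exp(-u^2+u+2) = -4*u*exp(-u^2 + u + 2) + 2*exp(-u^2 + u + 2)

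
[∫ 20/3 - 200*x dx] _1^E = -100*exp(2) + 20*E/3 + 280/3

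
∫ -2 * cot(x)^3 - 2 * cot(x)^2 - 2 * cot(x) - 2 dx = (cot(x) + 1)^2 + C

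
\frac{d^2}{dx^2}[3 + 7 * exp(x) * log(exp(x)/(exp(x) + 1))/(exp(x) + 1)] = (-7*(x - log(exp(x) + 1))*exp(2*x) + 7*(x - log(exp(x) + 1))*exp(x) - 7*exp(2*x) + 14*exp(x))/(exp(3*x) + 3*exp(2*x) + 3*exp(x) + 1)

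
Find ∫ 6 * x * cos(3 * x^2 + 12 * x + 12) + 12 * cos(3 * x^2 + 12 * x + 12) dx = sin(3*(x + 2)^2) + C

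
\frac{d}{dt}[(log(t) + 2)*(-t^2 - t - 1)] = (-2*t^2*log(t) - 5*t^2 - t*log(t) - 3*t - 1)/t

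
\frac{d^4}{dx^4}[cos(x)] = cos(x)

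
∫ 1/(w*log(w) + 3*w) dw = log(log(w) + 3) + C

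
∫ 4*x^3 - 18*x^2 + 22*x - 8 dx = x^4 - 6*x^3 + 11*x^2 - 8*x + C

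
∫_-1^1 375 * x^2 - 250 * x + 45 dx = 340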